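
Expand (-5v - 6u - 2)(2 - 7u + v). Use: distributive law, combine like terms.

(-5v - 6u - 2)(2 - 7u + v)
= -10v + 35uv - 5v^2 - 12u + 42u^2 - 6uv - 4 + 14u - 2v    [distributive law]
= -12v + 29uv - 5v^2 + 2u + 42u^2 - 4    [combine like terms]

-12v + 29uv - 5v^2 + 2u + 42u^2 - 4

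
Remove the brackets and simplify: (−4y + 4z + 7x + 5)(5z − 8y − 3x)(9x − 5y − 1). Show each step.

(−4y + 4z + 7x + 5)(5z − 8y − 3x)(9x − 5y − 1)
= (−20yz + 32y^2 + 12xy + 20z^2 − 32yz − 12xz + 35xz − 56xy − 21x^2 + 25z − 40y − 15x)(9x − 5y − 1)    [distributive law]
= (−52yz + 32y^2 − 44xy + 20z^2 + 23xz − 21x^2 + 25z − 40y − 15x)(9x − 5y − 1)    [combine like terms]
= −468xyz + 260y^2z + 52yz + 288xy^2 − 160y^3 − 32y^2 − 396x^2y + 220xy^2 + 44xy + 180xz^2 − 100yz^2 − 20z^2 + 207x^2z − 115xyz − 23xz − 189x^3 + 105x^2y + 21x^2 + 225xz − 125yz − 25z − 360xy + 200y^2 + 40y − 135x^2 + 75xy + 15x    [distributive law]
= −583xyz + 260y^2z − 73yz + 508xy^2 − 160y^3 + 168y^2 − 291x^2y − 241xy + 180xz^2 − 100yz^2 − 20z^2 + 207x^2z + 202xz − 189x^3 − 114x^2 − 25z + 40y + 15x    [combine like terms]

−583xyz + 260y^2z − 73yz + 508xy^2 − 160y^3 + 168y^2 − 291x^2y − 241xy + 180xz^2 − 100yz^2 − 20z^2 + 207x^2z + 202xz − 189x^3 − 114x^2 − 25z + 40y + 15x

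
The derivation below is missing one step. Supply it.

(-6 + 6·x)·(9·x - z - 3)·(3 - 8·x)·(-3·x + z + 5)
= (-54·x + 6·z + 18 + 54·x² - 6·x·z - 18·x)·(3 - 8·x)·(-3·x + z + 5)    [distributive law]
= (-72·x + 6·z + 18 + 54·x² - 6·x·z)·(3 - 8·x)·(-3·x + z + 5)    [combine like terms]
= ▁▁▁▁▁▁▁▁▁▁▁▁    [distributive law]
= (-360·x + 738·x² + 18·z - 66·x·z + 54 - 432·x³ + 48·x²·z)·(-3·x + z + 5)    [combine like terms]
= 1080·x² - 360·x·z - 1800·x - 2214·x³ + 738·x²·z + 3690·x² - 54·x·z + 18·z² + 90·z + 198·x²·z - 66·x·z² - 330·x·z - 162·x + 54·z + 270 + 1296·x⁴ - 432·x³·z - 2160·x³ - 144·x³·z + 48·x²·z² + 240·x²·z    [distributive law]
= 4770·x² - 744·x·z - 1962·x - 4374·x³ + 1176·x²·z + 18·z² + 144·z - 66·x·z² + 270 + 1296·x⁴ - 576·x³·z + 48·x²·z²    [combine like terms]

Applying distributive law to the line above:

(-216·x + 576·x² + 18·z - 48·x·z + 54 - 144·x + 162·x² - 432·x³ - 18·x·z + 48·x²·z)·(-3·x + z + 5)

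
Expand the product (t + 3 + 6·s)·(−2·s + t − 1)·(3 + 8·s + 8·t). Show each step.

(t + 3 + 6·s)·(−2·s + t − 1)·(3 + 8·s + 8·t)
= (−2·s·t + t² − t − 6·s + 3·t − 3 − 12·s² + 6·s·t − 6·s)·(3 + 8·s + 8·t)    [distributive law]
= (4·s·t + t² + 2·t − 12·s − 3 − 12·s²)·(3 + 8·s + 8·t)    [combine like terms]
= 12·s·t + 32·s²·t + 32·s·t² + 3·t² + 8·s·t² + 8·t³ + 6·t + 16·s·t + 16·t² − 36·s − 96·s² − 96·s·t − 9 − 24·s − 24·t − 36·s² − 96·s³ − 96·s²·t    [distributive law]
= −68·s·t − 64·s²·t + 40·s·t² + 19·t² + 8·t³ − 18·t − 60·s − 132·s² − 9 − 96·s³    [combine like terms]

−68·s·t − 64·s²·t + 40·s·t² + 19·t² + 8·t³ − 18·t − 60·s − 132·s² − 9 − 96·s³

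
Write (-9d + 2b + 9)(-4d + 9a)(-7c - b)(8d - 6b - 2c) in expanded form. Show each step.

(-9d + 2b + 9)(-4d + 9a)(-7c - b)(8d - 6b - 2c)
= (36d² - 81ad - 8bd + 18ab - 36d + 81a)(-7c - b)(8d - 6b - 2c)    [distributive law]
= (-252cd² - 36bd² + 567acd + 81abd + 56bcd + 8b²d - 126abc - 18ab² + 252cd + 36bd - 567ac - 81ab)(8d - 6b - 2c)    [distributive law]
= -2016cd³ + 1512bcd² + 504c²d² - 288bd³ + 216b²d² + 72bcd² + 4536acd² - 3402abcd - 1134ac²d + 648abd² - 486ab²d - 162abcd + 448bcd² - 336b²cd - 112bc²d + 64b²d² - 48b³d - 16b²cd - 1008abcd + 756ab²c + 252abc² - 144ab²d + 108ab³ + 36ab²c + 2016cd² - 1512bcd - 504c²d + 288bd² - 216b²d - 72bcd - 4536acd + 3402abc + 1134ac² - 648abd + 486ab² + 162abc    [distributive law]
= -2016cd³ + 2032bcd² + 504c²d² - 288bd³ + 280b²d² + 4536acd² - 4572abcd - 1134ac²d + 648abd² - 630ab²d - 352b²cd - 112bc²d - 48b³d + 792ab²c + 252abc² + 108ab³ + 2016cd² - 1584bcd - 504c²d + 288bd² - 216b²d - 4536acd + 3564abc + 1134ac² - 648abd + 486ab²    [combine like terms]

-2016cd³ + 2032bcd² + 504c²d² - 288bd³ + 280b²d² + 4536acd² - 4572abcd - 1134ac²d + 648abd² - 630ab²d - 352b²cd - 112bc²d - 48b³d + 792ab²c + 252abc² + 108ab³ + 2016cd² - 1584bcd - 504c²d + 288bd² - 216b²d - 4536acd + 3564abc + 1134ac² - 648abd + 486ab²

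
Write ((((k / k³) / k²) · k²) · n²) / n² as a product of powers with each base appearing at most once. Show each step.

k⁻²

((((k / k³) / k²) · k²) · n²) / n²
= (((k⁻² / k²) · k²) · n²) / n²    [quotient of powers]
= ((k⁻⁴ · k²) · n²) / n²    [quotient of powers]
= (k⁻² · n²) / n²    [product of powers]
= k⁻²    [quotient of powers]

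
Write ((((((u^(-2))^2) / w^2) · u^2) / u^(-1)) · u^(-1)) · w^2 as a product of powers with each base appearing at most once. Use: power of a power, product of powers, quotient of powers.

u^(-2)

((((((u^(-2))^2) / w^2) · u^2) / u^(-1)) · u^(-1)) · w^2
= ((((u^(-4) / w^2) · u^2) / u^(-1)) · u^(-1)) · w^2    [power of a power]
= u^(-2)    [quotient of powers; product of powers]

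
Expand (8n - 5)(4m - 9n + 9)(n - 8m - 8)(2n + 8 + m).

1144mn³ + 3133mn² + 96m²n² - 2940m²n - 256m³n - 9637mn - 144n⁴ + 810n³ + 3582n² - 7128n + 1800m² + 160m³ + 4520m + 2880

(8n - 5)(4m - 9n + 9)(n - 8m - 8)(2n + 8 + m)
= (32mn - 72n² + 72n - 20m + 45n - 45)(n - 8m - 8)(2n + 8 + m)    [distributive law]
= (32mn - 72n² + 117n - 20m - 45)(n - 8m - 8)(2n + 8 + m)    [combine like terms]
= (32mn² - 256m²n - 256mn - 72n³ + 576mn² + 576n² + 117n² - 936mn - 936n - 20mn + 160m² + 160m - 45n + 360m + 360)(2n + 8 + m)    [distributive law]
= (608mn² - 256m²n - 1212mn - 72n³ + 693n² - 981n + 160m² + 520m + 360)(2n + 8 + m)    [combine like terms]
= 1216mn³ + 4864mn² + 608m²n² - 512m²n² - 2048m²n - 256m³n - 2424mn² - 9696mn - 1212m²n - 144n⁴ - 576n³ - 72mn³ + 1386n³ + 5544n² + 693mn² - 1962n² - 7848n - 981mn + 320m²n + 1280m² + 160m³ + 1040mn + 4160m + 520m² + 720n + 2880 + 360m    [distributive law]
= 1144mn³ + 3133mn² + 96m²n² - 2940m²n - 256m³n - 9637mn - 144n⁴ + 810n³ + 3582n² - 7128n + 1800m² + 160m³ + 4520m + 2880    [combine like terms]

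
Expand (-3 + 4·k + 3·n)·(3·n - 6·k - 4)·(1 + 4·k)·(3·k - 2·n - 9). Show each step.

647·k·n - 39·n^2 + 165·n - 22·k^2·n - 117·k·n^2 + 294·k^2 - 414·k + 816·k^3 - 108 + 120·k^3·n + 156·k^2·n^2 - 288·k^4 - 18·n^3 - 72·k·n^3

(-3 + 4·k + 3·n)·(3·n - 6·k - 4)·(1 + 4·k)·(3·k - 2·n - 9)
= (-9·n + 18·k + 12 + 12·k·n - 24·k^2 - 16·k + 9·n^2 - 18·k·n - 12·n)·(1 + 4·k)·(3·k - 2·n - 9)    [distributive law]
= (-21·n + 2·k + 12 - 6·k·n - 24·k^2 + 9·n^2)·(1 + 4·k)·(3·k - 2·n - 9)    [combine like terms]
= (-21·n - 84·k·n + 2·k + 8·k^2 + 12 + 48·k - 6·k·n - 24·k^2·n - 24·k^2 - 96·k^3 + 9·n^2 + 36·k·n^2)·(3·k - 2·n - 9)    [distributive law]
= (-21·n - 90·k·n + 50·k - 16·k^2 + 12 - 24·k^2·n - 96·k^3 + 9·n^2 + 36·k·n^2)·(3·k - 2·n - 9)    [combine like terms]
= -63·k·n + 42·n^2 + 189·n - 270·k^2·n + 180·k·n^2 + 810·k·n + 150·k^2 - 100·k·n - 450·k - 48·k^3 + 32·k^2·n + 144·k^2 + 36·k - 24·n - 108 - 72·k^3·n + 48·k^2·n^2 + 216·k^2·n - 288·k^4 + 192·k^3·n + 864·k^3 + 27·k·n^2 - 18·n^3 - 81·n^2 + 108·k^2·n^2 - 72·k·n^3 - 324·k·n^2    [distributive law]
= 647·k·n - 39·n^2 + 165·n - 22·k^2·n - 117·k·n^2 + 294·k^2 - 414·k + 816·k^3 - 108 + 120·k^3·n + 156·k^2·n^2 - 288·k^4 - 18·n^3 - 72·k·n^3    [combine like terms]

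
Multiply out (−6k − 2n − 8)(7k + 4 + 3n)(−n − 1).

(−6k − 2n − 8)(7k + 4 + 3n)(−n − 1)
= (−42k^2 − 24k − 18kn − 14kn − 8n − 6n^2 − 56k − 32 − 24n)(−n − 1)    [distributive law]
= (−42k^2 − 80k − 32kn − 32n − 6n^2 − 32)(−n − 1)    [combine like terms]
= 42k^2n + 42k^2 + 80kn + 80k + 32kn^2 + 32kn + 32n^2 + 32n + 6n^3 + 6n^2 + 32n + 32    [distributive law]
= 42k^2n + 42k^2 + 112kn + 80k + 32kn^2 + 38n^2 + 64n + 6n^3 + 32    [combine like terms]

42k^2n + 42k^2 + 112kn + 80k + 32kn^2 + 38n^2 + 64n + 6n^3 + 32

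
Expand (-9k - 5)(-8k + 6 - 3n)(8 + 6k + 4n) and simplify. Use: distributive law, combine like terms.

492k² + 432k³ + 450k²n - 292k + 250kn + 108kn² - 240 + 60n²

(-9k - 5)(-8k + 6 - 3n)(8 + 6k + 4n)
= (72k² - 54k + 27kn + 40k - 30 + 15n)(8 + 6k + 4n)    [distributive law]
= (72k² - 14k + 27kn - 30 + 15n)(8 + 6k + 4n)    [combine like terms]
= 576k² + 432k³ + 288k²n - 112k - 84k² - 56kn + 216kn + 162k²n + 108kn² - 240 - 180k - 120n + 120n + 90kn + 60n²    [distributive law]
= 492k² + 432k³ + 450k²n - 292k + 250kn + 108kn² - 240 + 60n²    [combine like terms]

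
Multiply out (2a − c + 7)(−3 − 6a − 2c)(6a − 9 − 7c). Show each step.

(2a − c + 7)(−3 − 6a − 2c)(6a − 9 − 7c)
= (−6a − 12a^2 − 4ac + 3c + 6ac + 2c^2 − 21 − 42a − 14c)(6a − 9 − 7c)    [distributive law]
= (−48a − 12a^2 + 2ac − 11c + 2c^2 − 21)(6a − 9 − 7c)    [combine like terms]
= −288a^2 + 432a + 336ac − 72a^3 + 108a^2 + 84a^2c + 12a^2c − 18ac − 14ac^2 − 66ac + 99c + 77c^2 + 12ac^2 − 18c^2 − 14c^3 − 126a + 189 + 147c    [distributive law]
= −180a^2 + 306a + 252ac − 72a^3 + 96a^2c − 2ac^2 + 246c + 59c^2 − 14c^3 + 189    [combine like terms]

−180a^2 + 306a + 252ac − 72a^3 + 96a^2c − 2ac^2 + 246c + 59c^2 − 14c^3 + 189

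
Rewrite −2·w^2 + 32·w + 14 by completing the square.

−2(w − 8)^2 + 142

−2·w^2 + 32·w + 14
= −2(w^2 − 16·w) + 14    [factor out -2 from the w-terms]
= −2(w^2 − 16·w + 64 − 64) + 14    [add and subtract 64 inside the bracket]
= −2(w − 8)^2 + 128 + 14    [perfect-square identity]
= −2(w − 8)^2 + 142    [combine constants]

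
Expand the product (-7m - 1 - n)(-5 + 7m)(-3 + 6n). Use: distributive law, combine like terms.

-84m + 189mn + 147m² - 294m²n - 15 + 15n + 30n² - 42mn²

(-7m - 1 - n)(-5 + 7m)(-3 + 6n)
= (35m - 49m² + 5 - 7m + 5n - 7mn)(-3 + 6n)    [distributive law]
= (28m - 49m² + 5 + 5n - 7mn)(-3 + 6n)    [combine like terms]
= -84m + 168mn + 147m² - 294m²n - 15 + 30n - 15n + 30n² + 21mn - 42mn²    [distributive law]
= -84m + 189mn + 147m² - 294m²n - 15 + 15n + 30n² - 42mn²    [combine like terms]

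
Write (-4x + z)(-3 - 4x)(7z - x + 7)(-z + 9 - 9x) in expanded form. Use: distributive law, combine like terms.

-122xz^2 + 636xz + 413x^2z + 144x^2 - 1044x^3 + 756x + 136x^2z^2 - 1028x^3z + 144x^4 + 21z^3 - 168z^2 - 189z + 28xz^3

(-4x + z)(-3 - 4x)(7z - x + 7)(-z + 9 - 9x)
= (12x + 16x^2 - 3z - 4xz)(7z - x + 7)(-z + 9 - 9x)    [distributive law]
= (84xz - 12x^2 + 84x + 112x^2z - 16x^3 + 112x^2 - 21z^2 + 3xz - 21z - 28xz^2 + 4x^2z - 28xz)(-z + 9 - 9x)    [distributive law]
= (59xz + 100x^2 + 84x + 116x^2z - 16x^3 - 21z^2 - 21z - 28xz^2)(-z + 9 - 9x)    [combine like terms]
= -59xz^2 + 531xz - 531x^2z - 100x^2z + 900x^2 - 900x^3 - 84xz + 756x - 756x^2 - 116x^2z^2 + 1044x^2z - 1044x^3z + 16x^3z - 144x^3 + 144x^4 + 21z^3 - 189z^2 + 189xz^2 + 21z^2 - 189z + 189xz + 28xz^3 - 252xz^2 + 252x^2z^2    [distributive law]
= -122xz^2 + 636xz + 413x^2z + 144x^2 - 1044x^3 + 756x + 136x^2z^2 - 1028x^3z + 144x^4 + 21z^3 - 168z^2 - 189z + 28xz^3    [combine like terms]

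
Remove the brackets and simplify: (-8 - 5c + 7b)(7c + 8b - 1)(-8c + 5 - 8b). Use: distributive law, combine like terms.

233c^2 - 319c + 1021bc - 419b + 848b^2 + 40 + 280c^3 + 208bc^2 - 520b^2c - 448b^3

(-8 - 5c + 7b)(7c + 8b - 1)(-8c + 5 - 8b)
= (-56c - 64b + 8 - 35c^2 - 40bc + 5c + 49bc + 56b^2 - 7b)(-8c + 5 - 8b)    [distributive law]
= (-51c - 71b + 8 - 35c^2 + 9bc + 56b^2)(-8c + 5 - 8b)    [combine like terms]
= 408c^2 - 255c + 408bc + 568bc - 355b + 568b^2 - 64c + 40 - 64b + 280c^3 - 175c^2 + 280bc^2 - 72bc^2 + 45bc - 72b^2c - 448b^2c + 280b^2 - 448b^3    [distributive law]
= 233c^2 - 319c + 1021bc - 419b + 848b^2 + 40 + 280c^3 + 208bc^2 - 520b^2c - 448b^3    [combine like terms]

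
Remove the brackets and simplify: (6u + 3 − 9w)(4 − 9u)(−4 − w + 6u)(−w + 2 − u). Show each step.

(6u + 3 − 9w)(4 − 9u)(−4 − w + 6u)(−w + 2 − u)
= (24u − 54u^2 + 12 − 27u − 36w + 81uw)(−4 − w + 6u)(−w + 2 − u)    [distributive law]
= (−3u − 54u^2 + 12 − 36w + 81uw)(−4 − w + 6u)(−w + 2 − u)    [combine like terms]
= (12u + 3uw − 18u^2 + 216u^2 + 54u^2w − 324u^3 − 48 − 12w + 72u + 144w + 36w^2 − 216uw − 324uw − 81uw^2 + 486u^2w)(−w + 2 − u)    [distributive law]
= (84u − 537uw + 198u^2 + 540u^2w − 324u^3 − 48 + 132w + 36w^2 − 81uw^2)(−w + 2 − u)    [combine like terms]
= −84uw + 168u − 84u^2 + 537uw^2 − 1074uw + 537u^2w − 198u^2w + 396u^2 − 198u^3 − 540u^2w^2 + 1080u^2w − 540u^3w + 324u^3w − 648u^3 + 324u^4 + 48w − 96 + 48u − 132w^2 + 264w − 132uw − 36w^3 + 72w^2 − 36uw^2 + 81uw^3 − 162uw^2 + 81u^2w^2    [distributive law]
= −1290uw + 216u + 312u^2 + 339uw^2 + 1419u^2w − 846u^3 − 459u^2w^2 − 216u^3w + 324u^4 + 312w − 96 − 60w^2 − 36w^3 + 81uw^3    [combine like terms]

−1290uw + 216u + 312u^2 + 339uw^2 + 1419u^2w − 846u^3 − 459u^2w^2 − 216u^3w + 324u^4 + 312w − 96 − 60w^2 − 36w^3 + 81uw^3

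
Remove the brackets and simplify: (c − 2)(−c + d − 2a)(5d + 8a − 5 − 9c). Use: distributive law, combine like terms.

−14c^2d + 10ac^2 − 13c^2 + 9c^3 + 5cd^2 − 2acd + 23cd − 16a^2c − 10ac − 10c − 10d^2 + 4ad + 10d + 32a^2 − 20a

(c − 2)(−c + d − 2a)(5d + 8a − 5 − 9c)
= (−c^2 + cd − 2ac + 2c − 2d + 4a)(5d + 8a − 5 − 9c)    [distributive law]
= −5c^2d − 8ac^2 + 5c^2 + 9c^3 + 5cd^2 + 8acd − 5cd − 9c^2d − 10acd − 16a^2c + 10ac + 18ac^2 + 10cd + 16ac − 10c − 18c^2 − 10d^2 − 16ad + 10d + 18cd + 20ad + 32a^2 − 20a − 36ac    [distributive law]
= −14c^2d + 10ac^2 − 13c^2 + 9c^3 + 5cd^2 − 2acd + 23cd − 16a^2c − 10ac − 10c − 10d^2 + 4ad + 10d + 32a^2 − 20a    [combine like terms]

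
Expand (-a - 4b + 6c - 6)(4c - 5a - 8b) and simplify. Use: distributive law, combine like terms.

-34ac + 5a^2 + 28ab - 64bc + 32b^2 + 24c^2 - 24c + 30a + 48b

(-a - 4b + 6c - 6)(4c - 5a - 8b)
= -4ac + 5a^2 + 8ab - 16bc + 20ab + 32b^2 + 24c^2 - 30ac - 48bc - 24c + 30a + 48b    [distributive law]
= -34ac + 5a^2 + 28ab - 64bc + 32b^2 + 24c^2 - 24c + 30a + 48b    [combine like terms]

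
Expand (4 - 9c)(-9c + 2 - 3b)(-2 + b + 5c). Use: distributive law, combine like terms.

148c - 168bc - 432c^2 - 16 + 32b - 12b^2 + 216bc^2 + 405c^3 + 27b^2c

(4 - 9c)(-9c + 2 - 3b)(-2 + b + 5c)
= (-36c + 8 - 12b + 81c^2 - 18c + 27bc)(-2 + b + 5c)    [distributive law]
= (-54c + 8 - 12b + 81c^2 + 27bc)(-2 + b + 5c)    [combine like terms]
= 108c - 54bc - 270c^2 - 16 + 8b + 40c + 24b - 12b^2 - 60bc - 162c^2 + 81bc^2 + 405c^3 - 54bc + 27b^2c + 135bc^2    [distributive law]
= 148c - 168bc - 432c^2 - 16 + 32b - 12b^2 + 216bc^2 + 405c^3 + 27b^2c    [combine like terms]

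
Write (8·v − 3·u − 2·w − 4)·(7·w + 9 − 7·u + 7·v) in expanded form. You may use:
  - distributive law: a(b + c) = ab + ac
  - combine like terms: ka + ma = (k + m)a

(8·v − 3·u − 2·w − 4)·(7·w + 9 − 7·u + 7·v)
= 56·v·w + 72·v − 56·u·v + 56·v^2 − 21·u·w − 27·u + 21·u^2 − 21·u·v − 14·w^2 − 18·w + 14·u·w − 14·v·w − 28·w − 36 + 28·u − 28·v    [distributive law]
= 42·v·w + 44·v − 77·u·v + 56·v^2 − 7·u·w + u + 21·u^2 − 14·w^2 − 46·w − 36    [combine like terms]

42·v·w + 44·v − 77·u·v + 56·v^2 − 7·u·w + u + 21·u^2 − 14·w^2 − 46·w − 36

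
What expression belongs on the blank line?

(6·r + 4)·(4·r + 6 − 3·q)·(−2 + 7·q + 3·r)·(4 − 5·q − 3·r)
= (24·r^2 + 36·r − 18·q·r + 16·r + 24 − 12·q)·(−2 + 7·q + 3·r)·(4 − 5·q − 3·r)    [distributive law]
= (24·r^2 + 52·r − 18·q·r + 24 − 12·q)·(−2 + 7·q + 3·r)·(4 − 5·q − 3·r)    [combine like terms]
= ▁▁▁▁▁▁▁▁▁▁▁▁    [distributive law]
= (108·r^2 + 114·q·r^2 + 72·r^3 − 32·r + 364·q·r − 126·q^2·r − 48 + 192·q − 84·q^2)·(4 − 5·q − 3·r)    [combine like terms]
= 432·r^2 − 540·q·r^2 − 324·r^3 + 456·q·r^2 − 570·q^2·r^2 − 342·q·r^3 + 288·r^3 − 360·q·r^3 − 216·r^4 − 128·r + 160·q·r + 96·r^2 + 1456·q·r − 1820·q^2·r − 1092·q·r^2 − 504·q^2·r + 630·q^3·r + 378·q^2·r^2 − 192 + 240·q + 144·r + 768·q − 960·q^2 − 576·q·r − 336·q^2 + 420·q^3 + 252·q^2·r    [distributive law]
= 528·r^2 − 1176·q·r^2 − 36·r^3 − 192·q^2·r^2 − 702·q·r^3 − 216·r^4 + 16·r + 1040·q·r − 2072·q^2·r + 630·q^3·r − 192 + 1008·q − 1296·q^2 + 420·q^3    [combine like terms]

Applying distributive law to the line above:

(−48·r^2 + 168·q·r^2 + 72·r^3 − 104·r + 364·q·r + 156·r^2 + 36·q·r − 126·q^2·r − 54·q·r^2 − 48 + 168·q + 72·r + 24·q − 84·q^2 − 36·q·r)·(4 − 5·q − 3·r)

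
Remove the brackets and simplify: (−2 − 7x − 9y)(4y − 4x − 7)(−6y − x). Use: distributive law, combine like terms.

−330y^2 − 397xy − 57x^2 − 84y − 14x − 12xy^2 − 176x^2y − 28x^3 + 216y^3

(−2 − 7x − 9y)(4y − 4x − 7)(−6y − x)
= (−8y + 8x + 14 − 28xy + 28x^2 + 49x − 36y^2 + 36xy + 63y)(−6y − x)    [distributive law]
= (55y + 57x + 14 + 8xy + 28x^2 − 36y^2)(−6y − x)    [combine like terms]
= −330y^2 − 55xy − 342xy − 57x^2 − 84y − 14x − 48xy^2 − 8x^2y − 168x^2y − 28x^3 + 216y^3 + 36xy^2    [distributive law]
= −330y^2 − 397xy − 57x^2 − 84y − 14x − 12xy^2 − 176x^2y − 28x^3 + 216y^3    [combine like terms]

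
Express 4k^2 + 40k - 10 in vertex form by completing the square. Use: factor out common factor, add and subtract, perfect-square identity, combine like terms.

4(k + 5)^2 - 110

4k^2 + 40k - 10
= 4(k^2 + 10k) - 10    [factor out 4 from the k-terms]
= 4(k^2 + 10k + 25 - 25) - 10    [add and subtract 25 inside the bracket]
= 4(k + 5)^2 - 100 - 10    [perfect-square identity]
= 4(k + 5)^2 - 110    [combine constants]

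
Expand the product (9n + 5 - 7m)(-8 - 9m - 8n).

(9n + 5 - 7m)(-8 - 9m - 8n)
= -72n - 81mn - 72n^2 - 40 - 45m - 40n + 56m + 63m^2 + 56mn    [distributive law]
= -112n - 25mn - 72n^2 - 40 + 11m + 63m^2    [combine like terms]

-112n - 25mn - 72n^2 - 40 + 11m + 63m^2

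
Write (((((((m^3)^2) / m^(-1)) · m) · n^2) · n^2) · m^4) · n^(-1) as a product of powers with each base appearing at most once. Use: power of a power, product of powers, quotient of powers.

m^12n^3

(((((((m^3)^2) / m^(-1)) · m) · n^2) · n^2) · m^4) · n^(-1)
= (((((m^6 / m^(-1)) · m) · n^2) · n^2) · m^4) · n^(-1)    [power of a power]
= ((((m^7 · m) · n^2) · n^2) · m^4) · n^(-1)    [quotient of powers]
= (((m^8 · n^2) · n^2) · m^4) · n^(-1)    [product of powers]
= m^12n^3    [product of powers]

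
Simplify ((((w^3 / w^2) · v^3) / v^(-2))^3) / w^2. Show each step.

v^15w

((((w^3 / w^2) · v^3) / v^(-2))^3) / w^2
= ((((w^3 / w^2) · v^3)^3) / ((v^(-2))^3)) / w^2    [power of a quotient]
= ((((w^3 / w^2)^3) · ((v^3)^3)) / ((v^(-2))^3)) / w^2    [power of a product]
= (((((w^3)^3) / ((w^2)^3)) · ((v^3)^3)) / ((v^(-2))^3)) / w^2    [power of a quotient]
= (((w^9 / ((w^2)^3)) · ((v^3)^3)) / ((v^(-2))^3)) / w^2    [power of a power]
= (((w^9 / w^6) · ((v^3)^3)) / ((v^(-2))^3)) / w^2    [power of a power]
= ((w^3 · ((v^3)^3)) / ((v^(-2))^3)) / w^2    [quotient of powers]
= ((w^3 · v^9) / ((v^(-2))^3)) / w^2    [power of a power]
= ((w^3 · v^9) / v^(-6)) / w^2    [power of a power]
= v^15w    [quotient of powers]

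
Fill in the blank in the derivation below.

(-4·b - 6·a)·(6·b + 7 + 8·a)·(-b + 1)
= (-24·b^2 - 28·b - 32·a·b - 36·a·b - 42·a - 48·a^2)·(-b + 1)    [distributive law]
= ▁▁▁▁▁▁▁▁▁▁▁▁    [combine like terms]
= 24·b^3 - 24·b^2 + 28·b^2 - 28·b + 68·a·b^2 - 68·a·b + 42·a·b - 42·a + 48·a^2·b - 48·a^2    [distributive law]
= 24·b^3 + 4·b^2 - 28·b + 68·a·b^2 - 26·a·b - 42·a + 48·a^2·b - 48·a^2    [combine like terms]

After combine like terms, the bracketed line is:

(-24·b^2 - 28·b - 68·a·b - 42·a - 48·a^2)·(-b + 1)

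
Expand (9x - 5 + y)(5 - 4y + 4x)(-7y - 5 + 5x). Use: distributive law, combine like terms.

110xy - 250x - 55x² + 204xy² - 412x²y + 180x³ + 50y + 125 - 155y² + 28y³

(9x - 5 + y)(5 - 4y + 4x)(-7y - 5 + 5x)
= (45x - 36xy + 36x² - 25 + 20y - 20x + 5y - 4y² + 4xy)(-7y - 5 + 5x)    [distributive law]
= (25x - 32xy + 36x² - 25 + 25y - 4y²)(-7y - 5 + 5x)    [combine like terms]
= -175xy - 125x + 125x² + 224xy² + 160xy - 160x²y - 252x²y - 180x² + 180x³ + 175y + 125 - 125x - 175y² - 125y + 125xy + 28y³ + 20y² - 20xy²    [distributive law]
= 110xy - 250x - 55x² + 204xy² - 412x²y + 180x³ + 50y + 125 - 155y² + 28y³    [combine like terms]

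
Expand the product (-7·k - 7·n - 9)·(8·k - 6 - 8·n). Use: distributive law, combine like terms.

-56·k^2 - 30·k + 114·n + 56·n^2 + 54

(-7·k - 7·n - 9)·(8·k - 6 - 8·n)
= -56·k^2 + 42·k + 56·k·n - 56·k·n + 42·n + 56·n^2 - 72·k + 54 + 72·n    [distributive law]
= -56·k^2 - 30·k + 114·n + 56·n^2 + 54    [combine like terms]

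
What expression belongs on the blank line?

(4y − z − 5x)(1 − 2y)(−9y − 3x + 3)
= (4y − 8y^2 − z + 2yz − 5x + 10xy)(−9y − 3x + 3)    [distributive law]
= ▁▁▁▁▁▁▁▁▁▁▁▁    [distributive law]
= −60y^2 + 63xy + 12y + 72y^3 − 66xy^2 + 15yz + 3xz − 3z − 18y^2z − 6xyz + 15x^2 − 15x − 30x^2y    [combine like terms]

By distributive law:

−36y^2 − 12xy + 12y + 72y^3 + 24xy^2 − 24y^2 + 9yz + 3xz − 3z − 18y^2z − 6xyz + 6yz + 45xy + 15x^2 − 15x − 90xy^2 − 30x^2y + 30xy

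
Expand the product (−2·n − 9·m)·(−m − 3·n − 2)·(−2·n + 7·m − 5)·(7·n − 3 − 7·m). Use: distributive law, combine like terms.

(−2·n − 9·m)·(−m − 3·n − 2)·(−2·n + 7·m − 5)·(7·n − 3 − 7·m)
= (2·m·n + 6·n² + 4·n + 9·m² + 27·m·n + 18·m)·(−2·n + 7·m − 5)·(7·n − 3 − 7·m)    [distributive law]
= (29·m·n + 6·n² + 4·n + 9·m² + 18·m)·(−2·n + 7·m − 5)·(7·n − 3 − 7·m)    [combine like terms]
= (−58·m·n² + 203·m²·n − 145·m·n − 12·n³ + 42·m·n² − 30·n² − 8·n² + 28·m·n − 20·n − 18·m²·n + 63·m³ − 45·m² − 36·m·n + 126·m² − 90·m)·(7·n − 3 − 7·m)    [distributive law]
= (−16·m·n² + 185·m²·n − 153·m·n − 12·n³ − 38·n² − 20·n + 63·m³ + 81·m² − 90·m)·(7·n − 3 − 7·m)    [combine like terms]
= −112·m·n³ + 48·m·n² + 112·m²·n² + 1295·m²·n² − 555·m²·n − 1295·m³·n − 1071·m·n² + 459·m·n + 1071·m²·n − 84·n⁴ + 36·n³ + 84·m·n³ − 266·n³ + 114·n² + 266·m·n² − 140·n² + 60·n + 140·m·n + 441·m³·n − 189·m³ − 441·m⁴ + 567·m²·n − 243·m² − 567·m³ − 630·m·n + 270·m + 630·m²    [distributive law]
= −28·m·n³ − 757·m·n² + 1407·m²·n² + 1083·m²·n − 854·m³·n − 31·m·n − 84·n⁴ − 230·n³ − 26·n² + 60·n − 756·m³ − 441·m⁴ + 387·m² + 270·m    [combine like terms]

−28·m·n³ − 757·m·n² + 1407·m²·n² + 1083·m²·n − 854·m³·n − 31·m·n − 84·n⁴ − 230·n³ − 26·n² + 60·n − 756·m³ − 441·m⁴ + 387·m² + 270·m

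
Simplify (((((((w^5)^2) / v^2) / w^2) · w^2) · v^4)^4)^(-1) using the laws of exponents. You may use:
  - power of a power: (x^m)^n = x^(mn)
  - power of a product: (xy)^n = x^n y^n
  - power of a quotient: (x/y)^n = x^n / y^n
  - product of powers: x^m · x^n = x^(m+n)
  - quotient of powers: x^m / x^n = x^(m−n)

v^(-8)w^(-40)

(((((((w^5)^2) / v^2) / w^2) · w^2) · v^4)^4)^(-1)
= ((((((w^5)^2) / v^2) / w^2) · w^2) · v^4)^(-4)    [power of a power]
= ((((((w^5)^2) / v^2) / w^2) · w^2)^(-4)) · ((v^4)^(-4))    [power of a product]
= ((((((w^5)^2) / v^2) / w^2)^(-4)) · ((w^2)^(-4))) · ((v^4)^(-4))    [power of a product]
= ((((((w^5)^2) / v^2)^(-4)) / ((w^2)^(-4))) · ((w^2)^(-4))) · ((v^4)^(-4))    [power of a quotient]
= ((((((w^5)^2)^(-4)) / ((v^2)^(-4))) / ((w^2)^(-4))) · ((w^2)^(-4))) · ((v^4)^(-4))    [power of a quotient]
= (((((w^5)^(-8)) / ((v^2)^(-4))) / ((w^2)^(-4))) · ((w^2)^(-4))) · ((v^4)^(-4))    [power of a power]
= (((w^(-40) / ((v^2)^(-4))) / ((w^2)^(-4))) · ((w^2)^(-4))) · ((v^4)^(-4))    [power of a power]
= (((w^(-40) / v^(-8)) / ((w^2)^(-4))) · ((w^2)^(-4))) · ((v^4)^(-4))    [power of a power]
= (((w^(-40) / v^(-8)) / w^(-8)) · ((w^2)^(-4))) · ((v^4)^(-4))    [power of a power]
= (((w^(-40) / v^(-8)) / w^(-8)) · w^(-8)) · ((v^4)^(-4))    [power of a power]
= (((w^(-40) / v^(-8)) / w^(-8)) · w^(-8)) · v^(-16)    [power of a power]
= v^(-8)w^(-40)    [quotient of powers; product of powers]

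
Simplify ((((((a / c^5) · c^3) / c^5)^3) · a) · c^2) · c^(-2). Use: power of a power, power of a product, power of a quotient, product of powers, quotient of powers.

((((((a / c^5) · c^3) / c^5)^3) · a) · c^2) · c^(-2)
= ((((((a / c^5) · c^3)^3) / ((c^5)^3)) · a) · c^2) · c^(-2)    [power of a quotient]
= ((((((a / c^5)^3) · ((c^3)^3)) / ((c^5)^3)) · a) · c^2) · c^(-2)    [power of a product]
= ((((((a^3) / ((c^5)^3)) · ((c^3)^3)) / ((c^5)^3)) · a) · c^2) · c^(-2)    [power of a quotient]
= (((((a^3 / c^15) · ((c^3)^3)) / ((c^5)^3)) · a) · c^2) · c^(-2)    [power of a power]
= (((((a^3 / c^15) · c^9) / ((c^5)^3)) · a) · c^2) · c^(-2)    [power of a power]
= (((((a^3 / c^15) · c^9) / c^15) · a) · c^2) · c^(-2)    [power of a power]
= a^4c^(-21)    [quotient of powers; product of powers]

a^4c^(-21)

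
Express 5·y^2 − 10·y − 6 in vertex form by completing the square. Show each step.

5·y^2 − 10·y − 6
= 5(y^2 − 2·y) − 6    [factor out 5 from the y-terms]
= 5(y^2 − 2·y + 1 − 1) − 6    [add and subtract 1 inside the bracket]
= 5(y − 1)^2 − 5 − 6    [perfect-square identity]
= 5(y − 1)^2 − 11    [combine constants]

5(y − 1)^2 − 11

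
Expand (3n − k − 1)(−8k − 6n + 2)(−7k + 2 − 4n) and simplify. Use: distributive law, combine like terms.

94k²n − 144kn + 198kn² − 84n² + 72n³ + 32n − 56k³ − 26k² + 26k − 4

(3n − k − 1)(−8k − 6n + 2)(−7k + 2 − 4n)
= (−24kn − 18n² + 6n + 8k² + 6kn − 2k + 8k + 6n − 2)(−7k + 2 − 4n)    [distributive law]
= (−18kn − 18n² + 12n + 8k² + 6k − 2)(−7k + 2 − 4n)    [combine like terms]
= 126k²n − 36kn + 72kn² + 126kn² − 36n² + 72n³ − 84kn + 24n − 48n² − 56k³ + 16k² − 32k²n − 42k² + 12k − 24kn + 14k − 4 + 8n    [distributive law]
= 94k²n − 144kn + 198kn² − 84n² + 72n³ + 32n − 56k³ − 26k² + 26k − 4    [combine like terms]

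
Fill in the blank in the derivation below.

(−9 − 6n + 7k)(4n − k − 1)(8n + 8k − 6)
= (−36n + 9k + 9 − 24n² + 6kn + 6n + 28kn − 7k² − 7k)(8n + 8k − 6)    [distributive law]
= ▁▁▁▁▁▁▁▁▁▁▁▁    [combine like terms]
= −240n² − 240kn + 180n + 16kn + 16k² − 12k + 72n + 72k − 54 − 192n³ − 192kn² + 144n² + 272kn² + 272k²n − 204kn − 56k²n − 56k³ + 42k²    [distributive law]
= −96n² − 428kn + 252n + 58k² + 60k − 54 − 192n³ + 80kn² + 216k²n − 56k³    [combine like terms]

By combine like terms:

(−30n + 2k + 9 − 24n² + 34kn − 7k²)(8n + 8k − 6)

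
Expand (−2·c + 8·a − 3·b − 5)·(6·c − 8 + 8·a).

(−2·c + 8·a − 3·b − 5)·(6·c − 8 + 8·a)
= −12·c² + 16·c − 16·a·c + 48·a·c − 64·a + 64·a² − 18·b·c + 24·b − 24·a·b − 30·c + 40 − 40·a    [distributive law]
= −12·c² − 14·c + 32·a·c − 104·a + 64·a² − 18·b·c + 24·b − 24·a·b + 40    [combine like terms]

−12·c² − 14·c + 32·a·c − 104·a + 64·a² − 18·b·c + 24·b − 24·a·b + 40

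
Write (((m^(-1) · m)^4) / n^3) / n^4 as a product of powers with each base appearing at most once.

(((m^(-1) · m)^4) / n^3) / n^4
= ((((m^(-1))^4) · (m^4)) / n^3) / n^4    [power of a product]
= ((m^(-4) · (m^4)) / n^3) / n^4    [power of a power]
= (m^0 / n^3) / n^4    [product of powers]
= n^(-7)    [quotient of powers; product of powers]

n^(-7)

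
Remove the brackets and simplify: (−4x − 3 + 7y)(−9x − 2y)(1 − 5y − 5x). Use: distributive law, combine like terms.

(−4x − 3 + 7y)(−9x − 2y)(1 − 5y − 5x)
= (36x² + 8xy + 27x + 6y − 63xy − 14y²)(1 − 5y − 5x)    [distributive law]
= (36x² − 55xy + 27x + 6y − 14y²)(1 − 5y − 5x)    [combine like terms]
= 36x² − 180x²y − 180x³ − 55xy + 275xy² + 275x²y + 27x − 135xy − 135x² + 6y − 30y² − 30xy − 14y² + 70y³ + 70xy²    [distributive law]
= −99x² + 95x²y − 180x³ − 220xy + 345xy² + 27x + 6y − 44y² + 70y³    [combine like terms]

−99x² + 95x²y − 180x³ − 220xy + 345xy² + 27x + 6y − 44y² + 70y³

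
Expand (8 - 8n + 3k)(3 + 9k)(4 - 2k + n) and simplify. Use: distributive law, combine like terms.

96 + 276k - 72n - 54k^2 - 159kn - 24n^2 + 171k^2n - 72kn^2 - 54k^3

(8 - 8n + 3k)(3 + 9k)(4 - 2k + n)
= (24 + 72k - 24n - 72kn + 9k + 27k^2)(4 - 2k + n)    [distributive law]
= (24 + 81k - 24n - 72kn + 27k^2)(4 - 2k + n)    [combine like terms]
= 96 - 48k + 24n + 324k - 162k^2 + 81kn - 96n + 48kn - 24n^2 - 288kn + 144k^2n - 72kn^2 + 108k^2 - 54k^3 + 27k^2n    [distributive law]
= 96 + 276k - 72n - 54k^2 - 159kn - 24n^2 + 171k^2n - 72kn^2 - 54k^3    [combine like terms]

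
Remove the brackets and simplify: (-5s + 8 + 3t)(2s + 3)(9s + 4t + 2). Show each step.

-90s³ + 14s²t - 11s² + 97st + 218s + 114t + 48 + 24st² + 36t²

(-5s + 8 + 3t)(2s + 3)(9s + 4t + 2)
= (-10s² - 15s + 16s + 24 + 6st + 9t)(9s + 4t + 2)    [distributive law]
= (-10s² + s + 24 + 6st + 9t)(9s + 4t + 2)    [combine like terms]
= -90s³ - 40s²t - 20s² + 9s² + 4st + 2s + 216s + 96t + 48 + 54s²t + 24st² + 12st + 81st + 36t² + 18t    [distributive law]
= -90s³ + 14s²t - 11s² + 97st + 218s + 114t + 48 + 24st² + 36t²    [combine like terms]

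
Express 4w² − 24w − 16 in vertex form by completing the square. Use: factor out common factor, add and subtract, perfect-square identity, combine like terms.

4(w − 3)² − 52

4w² − 24w − 16
= 4(w² − 6w) − 16    [factor out 4 from the w-terms]
= 4(w² − 6w + 9 − 9) − 16    [add and subtract 9 inside the bracket]
= 4(w − 3)² − 36 − 16    [perfect-square identity]
= 4(w − 3)² − 52    [combine constants]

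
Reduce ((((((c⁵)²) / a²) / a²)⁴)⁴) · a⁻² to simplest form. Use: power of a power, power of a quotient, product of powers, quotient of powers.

a⁻⁶⁶c¹⁶⁰

((((((c⁵)²) / a²) / a²)⁴)⁴) · a⁻²
= (((((c⁵)²) / a²) / a²)¹⁶) · a⁻²    [power of a power]
= (((((c⁵)²) / a²)¹⁶) / ((a²)¹⁶)) · a⁻²    [power of a quotient]
= (((((c⁵)²)¹⁶) / ((a²)¹⁶)) / ((a²)¹⁶)) · a⁻²    [power of a quotient]
= ((((c⁵)³²) / ((a²)¹⁶)) / ((a²)¹⁶)) · a⁻²    [power of a power]
= ((c¹⁶⁰ / ((a²)¹⁶)) / ((a²)¹⁶)) · a⁻²    [power of a power]
= ((c¹⁶⁰ / a³²) / ((a²)¹⁶)) · a⁻²    [power of a power]
= ((c¹⁶⁰ / a³²) / a³²) · a⁻²    [power of a power]
= a⁻⁶⁶c¹⁶⁰    [quotient of powers; product of powers]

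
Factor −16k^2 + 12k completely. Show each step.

4k(−4k + 3)

−16k^2 + 12k
= 4(−4k^2 + 3k)    [factor out 4]
= 4k(−4k + 3)    [factor out k]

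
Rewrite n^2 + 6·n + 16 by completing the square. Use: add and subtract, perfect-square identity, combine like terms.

n^2 + 6·n + 16
= n^2 + 6·n + 9 − 9 + 16    [add and subtract 9]
= (n + 3)^2 − 9 + 16    [perfect-square identity]
= (n + 3)^2 + 7    [combine constants]

(n + 3)^2 + 7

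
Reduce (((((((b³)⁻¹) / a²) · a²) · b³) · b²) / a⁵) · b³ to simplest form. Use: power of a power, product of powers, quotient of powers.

a⁻⁵b⁵

(((((((b³)⁻¹) / a²) · a²) · b³) · b²) / a⁵) · b³
= (((((b⁻³ / a²) · a²) · b³) · b²) / a⁵) · b³    [power of a power]
= a⁻⁵b⁵    [quotient of powers; product of powers]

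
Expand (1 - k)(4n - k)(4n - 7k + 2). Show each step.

16n^2 - 40kn + 8n + 9k^2 - 2k - 16kn^2 + 32k^2n - 7k^3

(1 - k)(4n - k)(4n - 7k + 2)
= (4n - k - 4kn + k^2)(4n - 7k + 2)    [distributive law]
= 16n^2 - 28kn + 8n - 4kn + 7k^2 - 2k - 16kn^2 + 28k^2n - 8kn + 4k^2n - 7k^3 + 2k^2    [distributive law]
= 16n^2 - 40kn + 8n + 9k^2 - 2k - 16kn^2 + 32k^2n - 7k^3    [combine like terms]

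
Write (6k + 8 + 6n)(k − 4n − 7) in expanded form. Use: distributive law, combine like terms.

(6k + 8 + 6n)(k − 4n − 7)
= 6k^2 − 24kn − 42k + 8k − 32n − 56 + 6kn − 24n^2 − 42n    [distributive law]
= 6k^2 − 18kn − 34k − 74n − 56 − 24n^2    [combine like terms]

6k^2 − 18kn − 34k − 74n − 56 − 24n^2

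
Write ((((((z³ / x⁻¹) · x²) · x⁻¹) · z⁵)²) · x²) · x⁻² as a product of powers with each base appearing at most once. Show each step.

x⁴z¹⁶

((((((z³ / x⁻¹) · x²) · x⁻¹) · z⁵)²) · x²) · x⁻²
= ((((((z³ / x⁻¹) · x²) · x⁻¹)²) · ((z⁵)²)) · x²) · x⁻²    [power of a product]
= ((((((z³ / x⁻¹) · x²)²) · ((x⁻¹)²)) · ((z⁵)²)) · x²) · x⁻²    [power of a product]
= ((((((z³ / x⁻¹)²) · ((x²)²)) · ((x⁻¹)²)) · ((z⁵)²)) · x²) · x⁻²    [power of a product]
= (((((((z³)²) / ((x⁻¹)²)) · ((x²)²)) · ((x⁻¹)²)) · ((z⁵)²)) · x²) · x⁻²    [power of a quotient]
= (((((z⁶ / ((x⁻¹)²)) · ((x²)²)) · ((x⁻¹)²)) · ((z⁵)²)) · x²) · x⁻²    [power of a power]
= (((((z⁶ / x⁻²) · ((x²)²)) · ((x⁻¹)²)) · ((z⁵)²)) · x²) · x⁻²    [power of a power]
= (((((z⁶ / x⁻²) · x⁴) · ((x⁻¹)²)) · ((z⁵)²)) · x²) · x⁻²    [power of a power]
= (((((z⁶ / x⁻²) · x⁴) · x⁻²) · ((z⁵)²)) · x²) · x⁻²    [power of a power]
= (((((z⁶ / x⁻²) · x⁴) · x⁻²) · z¹⁰) · x²) · x⁻²    [power of a power]
= x⁴z¹⁶    [quotient of powers; product of powers]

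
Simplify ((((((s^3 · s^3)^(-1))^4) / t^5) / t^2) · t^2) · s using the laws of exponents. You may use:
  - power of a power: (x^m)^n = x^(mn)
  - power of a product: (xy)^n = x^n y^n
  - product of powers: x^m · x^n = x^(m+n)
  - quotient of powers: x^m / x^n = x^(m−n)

((((((s^3 · s^3)^(-1))^4) / t^5) / t^2) · t^2) · s
= (((((s^3 · s^3)^(-4)) / t^5) / t^2) · t^2) · s    [power of a power]
= ((((((s^3)^(-4)) · ((s^3)^(-4))) / t^5) / t^2) · t^2) · s    [power of a product]
= ((((s^(-12) · ((s^3)^(-4))) / t^5) / t^2) · t^2) · s    [power of a power]
= ((((s^(-12) · s^(-12)) / t^5) / t^2) · t^2) · s    [power of a power]
= (((s^(-24) / t^5) / t^2) · t^2) · s    [product of powers]
= s^(-23)t^(-5)    [quotient of powers; product of powers]

s^(-23)t^(-5)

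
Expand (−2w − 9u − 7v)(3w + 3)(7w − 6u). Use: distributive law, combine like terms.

−42w^3 − 153uw^2 − 42w^2 − 153uw + 162u^2w + 162u^2 − 147vw^2 + 126uvw − 147vw + 126uv

(−2w − 9u − 7v)(3w + 3)(7w − 6u)
= (−6w^2 − 6w − 27uw − 27u − 21vw − 21v)(7w − 6u)    [distributive law]
= −42w^3 + 36uw^2 − 42w^2 + 36uw − 189uw^2 + 162u^2w − 189uw + 162u^2 − 147vw^2 + 126uvw − 147vw + 126uv    [distributive law]
= −42w^3 − 153uw^2 − 42w^2 − 153uw + 162u^2w + 162u^2 − 147vw^2 + 126uvw − 147vw + 126uv    [combine like terms]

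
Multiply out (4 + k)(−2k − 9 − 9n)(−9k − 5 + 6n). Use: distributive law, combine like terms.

(4 + k)(−2k − 9 − 9n)(−9k − 5 + 6n)
= (−8k − 36 − 36n − 2k^2 − 9k − 9kn)(−9k − 5 + 6n)    [distributive law]
= (−17k − 36 − 36n − 2k^2 − 9kn)(−9k − 5 + 6n)    [combine like terms]
= 153k^2 + 85k − 102kn + 324k + 180 − 216n + 324kn + 180n − 216n^2 + 18k^3 + 10k^2 − 12k^2n + 81k^2n + 45kn − 54kn^2    [distributive law]
= 163k^2 + 409k + 267kn + 180 − 36n − 216n^2 + 18k^3 + 69k^2n − 54kn^2    [combine like terms]

163k^2 + 409k + 267kn + 180 − 36n − 216n^2 + 18k^3 + 69k^2n − 54kn^2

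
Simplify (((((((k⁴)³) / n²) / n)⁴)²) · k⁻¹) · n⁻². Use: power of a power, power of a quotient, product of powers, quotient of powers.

(((((((k⁴)³) / n²) / n)⁴)²) · k⁻¹) · n⁻²
= ((((((k⁴)³) / n²) / n)⁸) · k⁻¹) · n⁻²    [power of a power]
= ((((((k⁴)³) / n²)⁸) / (n⁸)) · k⁻¹) · n⁻²    [power of a quotient]
= ((((((k⁴)³)⁸) / ((n²)⁸)) / (n⁸)) · k⁻¹) · n⁻²    [power of a quotient]
= (((((k⁴)²⁴) / ((n²)⁸)) / (n⁸)) · k⁻¹) · n⁻²    [power of a power]
= (((k⁹⁶ / ((n²)⁸)) / (n⁸)) · k⁻¹) · n⁻²    [power of a power]
= (((k⁹⁶ / n¹⁶) / (n⁸)) · k⁻¹) · n⁻²    [power of a power]
= k⁹⁵n⁻²⁶    [quotient of powers; product of powers]

k⁹⁵n⁻²⁶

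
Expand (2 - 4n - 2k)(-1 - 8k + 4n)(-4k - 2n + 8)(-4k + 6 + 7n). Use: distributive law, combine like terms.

1520k^2 - 560k - 96kn + 488n - 212n^2 - 96 - 1120k^3 - 168k^2n + 1908kn^2 - 872n^3 + 64k^3n - 960k^2n^2 - 16kn^3 + 224n^4 + 256k^4

(2 - 4n - 2k)(-1 - 8k + 4n)(-4k - 2n + 8)(-4k + 6 + 7n)
= (-2 - 16k + 8n + 4n + 32kn - 16n^2 + 2k + 16k^2 - 8kn)(-4k - 2n + 8)(-4k + 6 + 7n)    [distributive law]
= (-2 - 14k + 12n + 24kn - 16n^2 + 16k^2)(-4k - 2n + 8)(-4k + 6 + 7n)    [combine like terms]
= (8k + 4n - 16 + 56k^2 + 28kn - 112k - 48kn - 24n^2 + 96n - 96k^2n - 48kn^2 + 192kn + 64kn^2 + 32n^3 - 128n^2 - 64k^3 - 32k^2n + 128k^2)(-4k + 6 + 7n)    [distributive law]
= (-104k + 100n - 16 + 184k^2 + 172kn - 152n^2 - 128k^2n + 16kn^2 + 32n^3 - 64k^3)(-4k + 6 + 7n)    [combine like terms]
= 416k^2 - 624k - 728kn - 400kn + 600n + 700n^2 + 64k - 96 - 112n - 736k^3 + 1104k^2 + 1288k^2n - 688k^2n + 1032kn + 1204kn^2 + 608kn^2 - 912n^2 - 1064n^3 + 512k^3n - 768k^2n - 896k^2n^2 - 64k^2n^2 + 96kn^2 + 112kn^3 - 128kn^3 + 192n^3 + 224n^4 + 256k^4 - 384k^3 - 448k^3n    [distributive law]
= 1520k^2 - 560k - 96kn + 488n - 212n^2 - 96 - 1120k^3 - 168k^2n + 1908kn^2 - 872n^3 + 64k^3n - 960k^2n^2 - 16kn^3 + 224n^4 + 256k^4    [combine like terms]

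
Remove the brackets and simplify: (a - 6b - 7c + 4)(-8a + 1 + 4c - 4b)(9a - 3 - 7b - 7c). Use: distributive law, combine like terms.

-72a^3 - 255a^2 + 452a^2b + 596a^2c + 129a - 113ab + 118ac - 692abc - 672ac^2 - 92ab^2 + 38b + 82b^2 + 79bc - 196b^2c + 168bc^2 - 168b^3 - 55c + 21c^2 + 196c^3 - 12

(a - 6b - 7c + 4)(-8a + 1 + 4c - 4b)(9a - 3 - 7b - 7c)
= (-8a^2 + a + 4ac - 4ab + 48ab - 6b - 24bc + 24b^2 + 56ac - 7c - 28c^2 + 28bc - 32a + 4 + 16c - 16b)(9a - 3 - 7b - 7c)    [distributive law]
= (-8a^2 - 31a + 60ac + 44ab - 22b + 4bc + 24b^2 + 9c - 28c^2 + 4)(9a - 3 - 7b - 7c)    [combine like terms]
= -72a^3 + 24a^2 + 56a^2b + 56a^2c - 279a^2 + 93a + 217ab + 217ac + 540a^2c - 180ac - 420abc - 420ac^2 + 396a^2b - 132ab - 308ab^2 - 308abc - 198ab + 66b + 154b^2 + 154bc + 36abc - 12bc - 28b^2c - 28bc^2 + 216ab^2 - 72b^2 - 168b^3 - 168b^2c + 81ac - 27c - 63bc - 63c^2 - 252ac^2 + 84c^2 + 196bc^2 + 196c^3 + 36a - 12 - 28b - 28c    [distributive law]
= -72a^3 - 255a^2 + 452a^2b + 596a^2c + 129a - 113ab + 118ac - 692abc - 672ac^2 - 92ab^2 + 38b + 82b^2 + 79bc - 196b^2c + 168bc^2 - 168b^3 - 55c + 21c^2 + 196c^3 - 12    [combine like terms]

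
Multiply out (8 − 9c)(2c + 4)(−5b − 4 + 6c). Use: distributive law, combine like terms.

(8 − 9c)(2c + 4)(−5b − 4 + 6c)
= (16c + 32 − 18c^2 − 36c)(−5b − 4 + 6c)    [distributive law]
= (−20c + 32 − 18c^2)(−5b − 4 + 6c)    [combine like terms]
= 100bc + 80c − 120c^2 − 160b − 128 + 192c + 90bc^2 + 72c^2 − 108c^3    [distributive law]
= 100bc + 272c − 48c^2 − 160b − 128 + 90bc^2 − 108c^3    [combine like terms]

100bc + 272c − 48c^2 − 160b − 128 + 90bc^2 − 108c^3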